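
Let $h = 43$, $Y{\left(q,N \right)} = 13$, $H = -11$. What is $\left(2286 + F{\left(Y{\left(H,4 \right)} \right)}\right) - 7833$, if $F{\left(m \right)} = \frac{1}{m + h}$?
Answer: $- \frac{310631}{56} \approx -5547.0$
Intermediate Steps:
$F{\left(m \right)} = \frac{1}{43 + m}$ ($F{\left(m \right)} = \frac{1}{m + 43} = \frac{1}{43 + m}$)
$\left(2286 + F{\left(Y{\left(H,4 \right)} \right)}\right) - 7833 = \left(2286 + \frac{1}{43 + 13}\right) - 7833 = \left(2286 + \frac{1}{56}\right) - 7833 = \frac{128017}{56} - 7833 = - \frac{310631}{56}$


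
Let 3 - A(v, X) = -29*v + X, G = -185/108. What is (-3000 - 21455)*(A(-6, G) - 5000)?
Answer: 13652810765/108 ≈ 1.2641e+8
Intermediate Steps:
G = -185/108 (G = -185*1/108 = -185/108 ≈ -1.7130)
A(v, X) = 3 - X + 29*v (A(v, X) = 3 - (-29*v + X) = 3 - (X - 29*v) = 3 + (-X + 29*v) = 3 - X + 29*v)
(-3000 - 21455)*(A(-6, G) - 5000) = (-3000 - 21455)*((3 - 1*(-185/108) + 29*(-6)) - 5000) = -24455*((3 + 185/108 - 174) - 5000) = -24455*(-18283/108 - 5000) = -24455*(-558283/108) = 13652810765/108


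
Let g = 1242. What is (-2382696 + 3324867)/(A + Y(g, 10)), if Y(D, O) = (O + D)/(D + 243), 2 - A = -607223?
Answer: 1399123935/901730377 ≈ 1.5516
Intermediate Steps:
A = 607225 (A = 2 - 1*(-607223) = 2 + 607223 = 607225)
Y(D, O) = (D + O)/(243 + D)
(-2382696 + 3324867)/(A + Y(g, 10)) = (-2382696 + 3324867)/(607225 + (1242 + 10)/(243 + 1242)) = 942171/(607225 + 1252/1485) = 942171/(901730377/1485) = 942171*(1485/901730377) = 1399123935/901730377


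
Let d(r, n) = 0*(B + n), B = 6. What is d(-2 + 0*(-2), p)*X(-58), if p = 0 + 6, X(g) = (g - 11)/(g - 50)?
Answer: 0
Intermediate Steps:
X(g) = (-11 + g)/(-50 + g)
p = 6
d(r, n) = 0 (d(r, n) = 0*(6 + n) = 0)
d(-2 + 0*(-2), p)*X(-58) = 0*((-11 - 58)/(-50 - 58)) = 0*(-69/(-108)) = 0*(-1/108*(-69)) = 0*(23/36) = 0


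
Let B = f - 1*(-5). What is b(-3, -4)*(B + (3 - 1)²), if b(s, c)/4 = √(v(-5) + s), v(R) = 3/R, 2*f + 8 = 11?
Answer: 126*I*√10/5 ≈ 79.689*I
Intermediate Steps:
f = 3/2 (f = -4 + (½)*11 = -4 + 11/2 = 3/2 ≈ 1.5000)
B = 13/2 (B = 3/2 - 1*(-5) = 3/2 + 5 = 13/2 ≈ 6.5000)
b(s, c) = 4*√(-⅗ + s) (b(s, c) = 4*√(3/(-5) + s) = 4*√(3*(-⅕) + s) = 4*√(-⅗ + s))
b(-3, -4)*(B + (3 - 1)²) = (4*√(-15 + 25*(-3))/5)*(13/2 + (3 - 1)²) = (4*√(-15 - 75)/5)*(13/2 + 2²) = (4*√(-90)/5)*(13/2 + 4) = (4*(3*I*√10)/5)*(21/2) = (12*I*√10/5)*(21/2) = 126*I*√10/5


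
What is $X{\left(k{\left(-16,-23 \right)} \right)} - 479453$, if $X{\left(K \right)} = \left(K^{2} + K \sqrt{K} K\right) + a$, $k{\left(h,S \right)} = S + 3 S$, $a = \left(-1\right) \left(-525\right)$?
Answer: $-470464 + 16928 i \sqrt{23} \approx -4.7046 \cdot 10^{5} + 81184.0 i$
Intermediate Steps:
$a = 525$
$k{\left(h,S \right)} = 4 S$
$X{\left(K \right)} = 525 + K^{2} + K^{\frac{5}{2}}$ ($X{\left(K \right)} = \left(K^{2} + K \sqrt{K} K\right) + 525 = \left(K^{2} + K^{\frac{3}{2}} K\right) + 525 = \left(K^{2} + K^{\frac{5}{2}}\right) + 525 = 525 + K^{2} + K^{\frac{5}{2}}$)
$X{\left(k{\left(-16,-23 \right)} \right)} - 479453 = \left(525 + \left(4 \left(-23\right)\right)^{2} + \left(4 \left(-23\right)\right)^{\frac{5}{2}}\right) - 479453 = \left(525 + \left(-92\right)^{2} + \left(-92\right)^{\frac{5}{2}}\right) - 479453 = \left(525 + 8464 + 16928 i \sqrt{23}\right) - 479453 = \left(8989 + 16928 i \sqrt{23}\right) - 479453 = -470464 + 16928 i \sqrt{23}$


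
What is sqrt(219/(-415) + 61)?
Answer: 2*sqrt(2603710)/415 ≈ 7.7764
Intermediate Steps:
sqrt(219/(-415) + 61) = sqrt(219*(-1/415) + 61) = sqrt(-219/415 + 61) = sqrt(25096/415) = 2*sqrt(2603710)/415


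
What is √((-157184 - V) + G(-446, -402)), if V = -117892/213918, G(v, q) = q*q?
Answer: √50572111155234/106959 ≈ 66.487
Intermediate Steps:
G(v, q) = q²
V = -58946/106959 (V = -117892*1/213918 = -58946/106959 ≈ -0.55111)
√((-157184 - V) + G(-446, -402)) = √((-157184 - 1*(-58946/106959)) + (-402)²) = √((-157184 + 58946/106959) + 161604) = √(-16812184510/106959 + 161604) = √(472817726/106959) = √50572111155234/106959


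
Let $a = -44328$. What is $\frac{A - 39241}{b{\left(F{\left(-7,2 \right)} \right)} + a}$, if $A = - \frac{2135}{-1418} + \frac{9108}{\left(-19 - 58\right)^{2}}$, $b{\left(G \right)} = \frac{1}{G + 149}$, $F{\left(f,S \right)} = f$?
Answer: $\frac{2129265143823}{2405478130825} \approx 0.88517$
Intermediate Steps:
$b{\left(G \right)} = \frac{1}{149 + G}$
$A = \frac{2324869}{764302}$ ($A = \left(-2135\right) \left(- \frac{1}{1418}\right) + \frac{9108}{\left(-77\right)^{2}} = \frac{2135}{1418} + \frac{9108}{5929} = \frac{2135}{1418} + 9108 \cdot \frac{1}{5929} = \frac{2135}{1418} + \frac{828}{539} = \frac{2324869}{764302} \approx 3.0418$)
$\frac{A - 39241}{b{\left(F{\left(-7,2 \right)} \right)} + a} = \frac{\frac{2324869}{764302} - 39241}{\frac{1}{149 - 7} - 44328} = - \frac{29989649913}{764302 \left(\frac{1}{142} - 44328\right)} = - \frac{29989649913}{764302 \left(- \frac{6294575}{142}\right)} = \left(- \frac{29989649913}{764302}\right) \left(- \frac{142}{6294575}\right) = \frac{2129265143823}{2405478130825}$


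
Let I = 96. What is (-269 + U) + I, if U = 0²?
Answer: -173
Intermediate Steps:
U = 0
(-269 + U) + I = (-269 + 0) + 96 = -269 + 96 = -173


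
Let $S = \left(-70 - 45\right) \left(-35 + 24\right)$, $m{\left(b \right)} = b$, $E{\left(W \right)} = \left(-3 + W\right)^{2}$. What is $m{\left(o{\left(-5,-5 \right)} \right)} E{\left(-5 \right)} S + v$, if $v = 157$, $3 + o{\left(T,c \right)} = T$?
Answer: $-647523$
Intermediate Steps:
$o{\left(T,c \right)} = -3 + T$
$S = 1265$ ($S = \left(-115\right) \left(-11\right) = 1265$)
$m{\left(o{\left(-5,-5 \right)} \right)} E{\left(-5 \right)} S + v = \left(-3 - 5\right) \left(-3 - 5\right)^{2} \cdot 1265 + 157 = - 8 \left(-8\right)^{2} \cdot 1265 + 157 = \left(-8\right) 64 \cdot 1265 + 157 = \left(-512\right) 1265 + 157 = -647680 + 157 = -647523$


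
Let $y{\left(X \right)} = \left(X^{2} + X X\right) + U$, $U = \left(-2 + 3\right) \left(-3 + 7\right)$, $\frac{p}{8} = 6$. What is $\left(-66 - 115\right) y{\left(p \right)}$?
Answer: $-834772$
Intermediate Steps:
$p = 48$ ($p = 8 \cdot 6 = 48$)
$U = 4$ ($U = 1 \cdot 4 = 4$)
$y{\left(X \right)} = 4 + 2 X^{2}$ ($y{\left(X \right)} = \left(X^{2} + X X\right) + 4 = \left(X^{2} + X^{2}\right) + 4 = 2 X^{2} + 4 = 4 + 2 X^{2}$)
$\left(-66 - 115\right) y{\left(p \right)} = \left(-66 - 115\right) \left(4 + 2 \cdot 48^{2}\right) = - 181 \left(4 + 2 \cdot 2304\right) = - 181 \left(4 + 4608\right) = \left(-181\right) 4612 = -834772$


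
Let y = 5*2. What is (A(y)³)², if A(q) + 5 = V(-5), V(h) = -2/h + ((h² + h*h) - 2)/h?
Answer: 128100283921/15625 ≈ 8.1984e+6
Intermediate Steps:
y = 10
V(h) = -2/h + (-2 + 2*h²)/h (V(h) = -2/h + ((h² + h²) - 2)/h = -2/h + (2*h² - 2)/h = -2/h + (-2 + 2*h²)/h)
A(q) = -71/5 (A(q) = -5 + (-4/(-5) + 2*(-5)) = -5 + (-4*(-⅕) - 10) = -5 + (⅘ - 10) = -5 - 46/5 = -71/5)
(A(y)³)² = ((-71/5)³)² = (-357911/125)² = 128100283921/15625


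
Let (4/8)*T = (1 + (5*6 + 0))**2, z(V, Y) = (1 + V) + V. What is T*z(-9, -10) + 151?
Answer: -32523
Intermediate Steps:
z(V, Y) = 1 + 2*V
T = 1922 (T = 2*(1 + (5*6 + 0))**2 = 2*(1 + (30 + 0))**2 = 2*(1 + 30)**2 = 2*31**2 = 2*961 = 1922)
T*z(-9, -10) + 151 = 1922*(1 + 2*(-9)) + 151 = 1922*(1 - 18) + 151 = 1922*(-17) + 151 = -32674 + 151 = -32523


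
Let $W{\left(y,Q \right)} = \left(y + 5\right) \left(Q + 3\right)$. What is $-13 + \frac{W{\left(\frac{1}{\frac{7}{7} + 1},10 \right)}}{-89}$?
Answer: $- \frac{2457}{178} \approx -13.803$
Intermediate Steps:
$W{\left(y,Q \right)} = \left(3 + Q\right) \left(5 + y\right)$ ($W{\left(y,Q \right)} = \left(5 + y\right) \left(3 + Q\right) = \left(3 + Q\right) \left(5 + y\right)$)
$-13 + \frac{W{\left(\frac{1}{\frac{7}{7} + 1},10 \right)}}{-89} = -13 + \frac{15 + \frac{3}{\frac{7}{7} + 1} + 5 \cdot 10 + \frac{10}{\frac{7}{7} + 1}}{-89} = -13 - \frac{15 + \frac{3}{7 \cdot \frac{1}{7} + 1} + 50 + \frac{10}{7 \cdot \frac{1}{7} + 1}}{89} = -13 - \frac{15 + \frac{3}{1 + 1} + 50 + \frac{10}{1 + 1}}{89} = -13 - \frac{15 + \frac{3}{2} + 50 + \frac{10}{2}}{89} = -13 - \frac{15 + 3 \cdot \frac{1}{2} + 50 + 10 \cdot \frac{1}{2}}{89} = -13 - \frac{15 + \frac{3}{2} + 50 + 5}{89} = -13 - \frac{143}{178} = - \frac{2457}{178}$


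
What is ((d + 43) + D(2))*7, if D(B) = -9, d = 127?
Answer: 1127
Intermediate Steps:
((d + 43) + D(2))*7 = ((127 + 43) - 9)*7 = (170 - 9)*7 = 161*7 = 1127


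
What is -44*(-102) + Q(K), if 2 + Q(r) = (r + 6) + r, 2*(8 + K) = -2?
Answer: 4474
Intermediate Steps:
K = -9 (K = -8 + (½)*(-2) = -8 - 1 = -9)
Q(r) = 4 + 2*r (Q(r) = -2 + ((r + 6) + r) = -2 + ((6 + r) + r) = -2 + (6 + 2*r) = 4 + 2*r)
-44*(-102) + Q(K) = -44*(-102) + (4 + 2*(-9)) = 4488 + (4 - 18) = 4488 - 14 = 4474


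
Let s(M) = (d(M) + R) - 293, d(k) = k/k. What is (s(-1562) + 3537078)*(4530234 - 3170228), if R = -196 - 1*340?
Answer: 4809321217500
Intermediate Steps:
d(k) = 1
R = -536 (R = -196 - 340 = -536)
s(M) = -828 (s(M) = (1 - 536) - 293 = -535 - 293 = -828)
(s(-1562) + 3537078)*(4530234 - 3170228) = (-828 + 3537078)*(4530234 - 3170228) = 3536250*1360006 = 4809321217500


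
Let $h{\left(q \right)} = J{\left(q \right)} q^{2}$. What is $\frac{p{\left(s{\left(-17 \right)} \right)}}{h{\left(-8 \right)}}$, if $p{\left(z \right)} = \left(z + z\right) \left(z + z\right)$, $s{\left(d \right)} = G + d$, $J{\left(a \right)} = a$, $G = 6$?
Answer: $- \frac{121}{128} \approx -0.94531$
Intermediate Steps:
$s{\left(d \right)} = 6 + d$
$h{\left(q \right)} = q^{3}$ ($h{\left(q \right)} = q q^{2} = q^{3}$)
$p{\left(z \right)} = 4 z^{2}$ ($p{\left(z \right)} = 2 z 2 z = 4 z^{2}$)
$\frac{p{\left(s{\left(-17 \right)} \right)}}{h{\left(-8 \right)}} = \frac{4 \left(6 - 17\right)^{2}}{\left(-8\right)^{3}} = \frac{4 \left(-11\right)^{2}}{-512} = 4 \cdot 121 \left(- \frac{1}{512}\right) = 484 \left(- \frac{1}{512}\right) = - \frac{121}{128}$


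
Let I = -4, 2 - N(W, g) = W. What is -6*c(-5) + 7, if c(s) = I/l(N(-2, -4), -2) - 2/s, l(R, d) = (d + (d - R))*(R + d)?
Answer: 31/10 ≈ 3.1000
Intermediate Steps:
N(W, g) = 2 - W
l(R, d) = (R + d)*(-R + 2*d) (l(R, d) = (-R + 2*d)*(R + d) = (R + d)*(-R + 2*d))
c(s) = ¼ - 2/s (c(s) = -4/(-(2 - 1*(-2))² + 2*(-2)² + (2 - 1*(-2))*(-2)) - 2/s = -4/(-(2 + 2)² + 2*4 + (2 + 2)*(-2)) - 2/s = -4/(-1*4² + 8 + 4*(-2)) - 2/s = -4/(-1*16 + 8 - 8) - 2/s = -4/(-16 + 8 - 8) - 2/s = -4/(-16) - 2/s = -4*(-1/16) - 2/s = ¼ - 2/s)
-6*c(-5) + 7 = -3*(-8 - 5)/(2*(-5)) + 7 = -3*(-1)*(-13)/(2*5) + 7 = -6*13/20 + 7 = -39/10 + 7 = 31/10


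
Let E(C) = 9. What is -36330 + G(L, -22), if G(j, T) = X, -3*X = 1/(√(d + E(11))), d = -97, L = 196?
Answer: -36330 + I*√22/132 ≈ -36330.0 + 0.035533*I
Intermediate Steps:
X = I*√22/132 (X = -1/(3*√(-97 + 9)) = -(-I*√22/44)/3 = -(-1)*I*√22/132 = I*√22/132 ≈ 0.035533*I)
G(j, T) = I*√22/132
-36330 + G(L, -22) = -36330 + I*√22/132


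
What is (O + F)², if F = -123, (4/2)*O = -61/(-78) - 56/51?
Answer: 106677358225/7033104 ≈ 15168.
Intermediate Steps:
O = -419/2652 (O = (-61/(-78) - 56/51)/2 = (-61*(-1/78) - 56*1/51)/2 = (61/78 - 56/51)/2 = (½)*(-419/1326) = -419/2652 ≈ -0.15799)
(O + F)² = (-419/2652 - 123)² = (-326615/2652)² = 106677358225/7033104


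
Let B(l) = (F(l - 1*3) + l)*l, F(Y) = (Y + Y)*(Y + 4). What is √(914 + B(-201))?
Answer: I*√16360285 ≈ 4044.8*I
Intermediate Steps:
F(Y) = 2*Y*(4 + Y) (F(Y) = (2*Y)*(4 + Y) = 2*Y*(4 + Y))
B(l) = l*(l + 2*(1 + l)*(-3 + l)) (B(l) = (2*(l - 1*3)*(4 + (l - 1*3)) + l)*l = (2*(l - 3)*(4 + (l - 3)) + l)*l = (2*(-3 + l)*(4 + (-3 + l)) + l)*l = (2*(-3 + l)*(1 + l) + l)*l = (2*(1 + l)*(-3 + l) + l)*l = (l + 2*(1 + l)*(-3 + l))*l = l*(l + 2*(1 + l)*(-3 + l)))
√(914 + B(-201)) = √(914 - 201*(-201 + 2*(1 - 201)*(-3 - 201))) = √(914 - 201*(-201 + 2*(-200)*(-204))) = √(914 - 201*(-201 + 81600)) = √(914 - 201*81399) = √(914 - 16361199) = √(-16360285) = I*√16360285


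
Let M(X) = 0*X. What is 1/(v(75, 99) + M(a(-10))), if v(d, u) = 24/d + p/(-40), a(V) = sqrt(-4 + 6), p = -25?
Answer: 200/189 ≈ 1.0582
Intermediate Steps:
a(V) = sqrt(2)
v(d, u) = 5/8 + 24/d (v(d, u) = 24/d - 25/(-40) = 24/d - 25*(-1/40) = 24/d + 5/8 = 5/8 + 24/d)
M(X) = 0
1/(v(75, 99) + M(a(-10))) = 1/((5/8 + 24/75) + 0) = 1/((5/8 + 24*(1/75)) + 0) = 1/((5/8 + 8/25) + 0) = 1/(189/200 + 0) = 1/(189/200) = 200/189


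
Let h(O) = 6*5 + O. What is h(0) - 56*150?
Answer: -8370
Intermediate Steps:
h(O) = 30 + O
h(0) - 56*150 = (30 + 0) - 56*150 = 30 - 8400 = -8370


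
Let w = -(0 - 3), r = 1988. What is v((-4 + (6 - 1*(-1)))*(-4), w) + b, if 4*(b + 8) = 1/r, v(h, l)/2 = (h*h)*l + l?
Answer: 6854625/7952 ≈ 862.00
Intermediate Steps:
w = 3 (w = -1*(-3) = 3)
v(h, l) = 2*l + 2*l*h² (v(h, l) = 2*((h*h)*l + l) = 2*(h²*l + l) = 2*(l*h² + l) = 2*(l + l*h²) = 2*l + 2*l*h²)
b = -63615/7952 (b = -8 + (¼)/1988 = -8 + (¼)*(1/1988) = -8 + 1/7952 = -63615/7952 ≈ -7.9999)
v((-4 + (6 - 1*(-1)))*(-4), w) + b = 2*3*(1 + ((-4 + (6 - 1*(-1)))*(-4))²) - 63615/7952 = 2*3*(1 + ((-4 + (6 + 1))*(-4))²) - 63615/7952 = 2*3*(1 + ((-4 + 7)*(-4))²) - 63615/7952 = 2*3*(1 + (3*(-4))²) - 63615/7952 = 2*3*(1 + (-12)²) - 63615/7952 = 2*3*(1 + 144) - 63615/7952 = 2*3*145 - 63615/7952 = 870 - 63615/7952 = 6854625/7952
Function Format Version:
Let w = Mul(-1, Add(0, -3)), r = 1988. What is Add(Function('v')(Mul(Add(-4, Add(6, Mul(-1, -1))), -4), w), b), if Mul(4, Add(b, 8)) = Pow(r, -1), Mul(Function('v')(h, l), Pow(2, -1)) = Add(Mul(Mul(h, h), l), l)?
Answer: Rational(6854625, 7952) ≈ 862.00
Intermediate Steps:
w = 3 (w = Mul(-1, -3) = 3)
Function('v')(h, l) = Add(Mul(2, l), Mul(2, l, Pow(h, 2))) (Function('v')(h, l) = Mul(2, Add(Mul(Mul(h, h), l), l)) = Mul(2, Add(Mul(Pow(h, 2), l), l)) = Mul(2, Add(Mul(l, Pow(h, 2)), l)) = Mul(2, Add(l, Mul(l, Pow(h, 2)))) = Add(Mul(2, l), Mul(2, l, Pow(h, 2))))
b = Rational(-63615, 7952) (b = Add(-8, Mul(Rational(1, 4), Pow(1988, -1))) = Add(-8, Mul(Rational(1, 4), Rational(1, 1988))) = Add(-8, Rational(1, 7952)) = Rational(-63615, 7952) ≈ -7.9999)
Add(Function('v')(Mul(Add(-4, Add(6, Mul(-1, -1))), -4), w), b) = Add(Mul(2, 3, Add(1, Pow(Mul(Add(-4, Add(6, Mul(-1, -1))), -4), 2))), Rational(-63615, 7952)) = Add(Mul(2, 3, Add(1, Pow(Mul(Add(-4, Add(6, 1)), -4), 2))), Rational(-63615, 7952)) = Add(Mul(2, 3, Add(1, Pow(Mul(Add(-4, 7), -4), 2))), Rational(-63615, 7952)) = Add(Mul(2, 3, Add(1, Pow(Mul(3, -4), 2))), Rational(-63615, 7952)) = Add(Mul(2, 3, Add(1, Pow(-12, 2))), Rational(-63615, 7952)) = Add(Mul(2, 3, Add(1, 144)), Rational(-63615, 7952)) = Add(Mul(2, 3, 145), Rational(-63615, 7952)) = Add(870, Rational(-63615, 7952)) = Rational(6854625, 7952)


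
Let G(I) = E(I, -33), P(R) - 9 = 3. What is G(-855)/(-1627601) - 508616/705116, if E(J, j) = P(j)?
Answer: -206958092902/286911876679 ≈ -0.72133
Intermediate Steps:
P(R) = 12 (P(R) = 9 + 3 = 12)
E(J, j) = 12
G(I) = 12
G(-855)/(-1627601) - 508616/705116 = 12/(-1627601) - 508616/705116 = 12*(-1/1627601) - 508616*1/705116 = -12/1627601 - 127154/176279 = -206958092902/286911876679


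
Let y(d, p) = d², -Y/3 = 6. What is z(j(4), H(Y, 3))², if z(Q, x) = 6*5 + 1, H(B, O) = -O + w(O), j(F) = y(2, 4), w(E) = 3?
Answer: 961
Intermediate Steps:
Y = -18 (Y = -3*6 = -18)
j(F) = 4 (j(F) = 2² = 4)
H(B, O) = 3 - O (H(B, O) = -O + 3 = 3 - O)
z(Q, x) = 31 (z(Q, x) = 30 + 1 = 31)
z(j(4), H(Y, 3))² = 31² = 961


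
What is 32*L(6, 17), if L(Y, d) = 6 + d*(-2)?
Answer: -896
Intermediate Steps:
L(Y, d) = 6 - 2*d
32*L(6, 17) = 32*(6 - 2*17) = 32*(6 - 34) = 32*(-28) = -896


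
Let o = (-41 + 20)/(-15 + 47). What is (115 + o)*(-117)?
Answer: -428103/32 ≈ -13378.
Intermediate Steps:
o = -21/32 ≈ -0.65625
(115 + o)*(-117) = (115 - 21/32)*(-117) = (3659/32)*(-117) = -428103/32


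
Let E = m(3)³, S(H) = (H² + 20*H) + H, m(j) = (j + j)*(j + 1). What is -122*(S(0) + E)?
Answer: -1686528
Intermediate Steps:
m(j) = 2*j*(1 + j) (m(j) = (2*j)*(1 + j) = 2*j*(1 + j))
S(H) = H² + 21*H
E = 13824 (E = (2*3*(1 + 3))³ = (2*3*4)³ = 24³ = 13824)
-122*(S(0) + E) = -122*(0*(21 + 0) + 13824) = -122*(0*21 + 13824) = -122*(0 + 13824) = -122*13824 = -1686528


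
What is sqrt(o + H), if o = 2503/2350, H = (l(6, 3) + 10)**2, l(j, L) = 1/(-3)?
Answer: sqrt(187894438)/1410 ≈ 9.7216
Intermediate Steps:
l(j, L) = -1/3
H = 841/9 (H = (-1/3 + 10)**2 = (29/3)**2 = 841/9 ≈ 93.444)
o = 2503/2350 (o = 2503*(1/2350) = 2503/2350 ≈ 1.0651)
sqrt(o + H) = sqrt(2503/2350 + 841/9) = sqrt(1998877/21150) = sqrt(187894438)/1410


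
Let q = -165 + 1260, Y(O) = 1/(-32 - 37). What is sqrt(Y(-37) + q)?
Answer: sqrt(5213226)/69 ≈ 33.091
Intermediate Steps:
Y(O) = -1/69 (Y(O) = 1/(-69) = -1/69)
q = 1095
sqrt(Y(-37) + q) = sqrt(-1/69 + 1095) = sqrt(75554/69) = sqrt(5213226)/69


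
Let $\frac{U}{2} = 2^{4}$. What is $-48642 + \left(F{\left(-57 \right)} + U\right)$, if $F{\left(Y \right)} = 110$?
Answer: $-48500$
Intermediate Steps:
$U = 32$ ($U = 2 \cdot 2^{4} = 2 \cdot 16 = 32$)
$-48642 + \left(F{\left(-57 \right)} + U\right) = -48642 + \left(110 + 32\right) = -48642 + 142 = -48500$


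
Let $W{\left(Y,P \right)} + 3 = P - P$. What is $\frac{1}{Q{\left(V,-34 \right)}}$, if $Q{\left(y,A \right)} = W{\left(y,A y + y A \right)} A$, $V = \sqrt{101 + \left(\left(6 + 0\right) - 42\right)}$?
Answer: $\frac{1}{102} \approx 0.0098039$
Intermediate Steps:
$W{\left(Y,P \right)} = -3$ ($W{\left(Y,P \right)} = -3 + \left(P - P\right) = -3 + 0 = -3$)
$V = \sqrt{65}$ ($V = \sqrt{101 + \left(6 - 42\right)} = \sqrt{101 - 36} = \sqrt{65} \approx 8.0623$)
$Q{\left(y,A \right)} = - 3 A$
$\frac{1}{Q{\left(V,-34 \right)}} = \frac{1}{\left(-3\right) \left(-34\right)} = \frac{1}{102}$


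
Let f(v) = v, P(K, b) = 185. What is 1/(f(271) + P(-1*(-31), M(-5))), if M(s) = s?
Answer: 1/456 ≈ 0.0021930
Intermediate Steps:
1/(f(271) + P(-1*(-31), M(-5))) = 1/(271 + 185) = 1/456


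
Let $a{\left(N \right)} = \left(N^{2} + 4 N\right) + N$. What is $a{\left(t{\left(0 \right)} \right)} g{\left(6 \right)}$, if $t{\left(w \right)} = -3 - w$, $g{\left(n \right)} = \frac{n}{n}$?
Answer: $-6$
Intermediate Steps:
$g{\left(n \right)} = 1$
$a{\left(N \right)} = N^{2} + 5 N$
$a{\left(t{\left(0 \right)} \right)} g{\left(6 \right)} = \left(-3 - 0\right) \left(5 - 3\right) 1 = \left(-3 + 0\right) \left(5 + \left(-3 + 0\right)\right) 1 = - 3 \left(5 - 3\right) 1 = \left(-3\right) 2 \cdot 1 = \left(-6\right) 1 = -6$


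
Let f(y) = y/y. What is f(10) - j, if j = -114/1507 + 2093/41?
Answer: -3087690/61787 ≈ -49.973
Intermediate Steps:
f(y) = 1
j = 3149477/61787 (j = -114*1/1507 + 2093*(1/41) = -114/1507 + 2093/41 = 3149477/61787 ≈ 50.973)
f(10) - j = 1 - 1*3149477/61787 = 1 - 3149477/61787 = -3087690/61787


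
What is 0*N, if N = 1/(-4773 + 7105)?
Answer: 0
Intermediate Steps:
N = 1/2332 ≈ 0.00042882
0*N = 0*(1/2332) = 0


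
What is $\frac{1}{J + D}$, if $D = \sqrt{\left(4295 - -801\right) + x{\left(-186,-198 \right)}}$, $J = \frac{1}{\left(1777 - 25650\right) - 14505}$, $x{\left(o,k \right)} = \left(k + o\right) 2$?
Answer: $\frac{38378}{6374585185951} + \frac{2945741768 \sqrt{1082}}{6374585185951} \approx 0.0152$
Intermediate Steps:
$x{\left(o,k \right)} = 2 k + 2 o$
$J = - \frac{1}{38378}$ ($J = \frac{1}{-23873 - 14505} = \frac{1}{-38378} = - \frac{1}{38378} \approx -2.6057 \cdot 10^{-5}$)
$D = 2 \sqrt{1082}$ ($D = \sqrt{\left(4295 - -801\right) + \left(2 \left(-198\right) + 2 \left(-186\right)\right)} = \sqrt{\left(4295 + \left(-7511 + 8312\right)\right) - 768} = \sqrt{\left(4295 + 801\right) - 768} = \sqrt{5096 - 768} = \sqrt{4328} = 2 \sqrt{1082} \approx 65.788$)
$\frac{1}{J + D} = \frac{1}{- \frac{1}{38378} + 2 \sqrt{1082}}$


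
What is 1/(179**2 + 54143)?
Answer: 1/86184 ≈ 1.1603e-5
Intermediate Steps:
1/(179**2 + 54143) = 1/(32041 + 54143) = 1/86184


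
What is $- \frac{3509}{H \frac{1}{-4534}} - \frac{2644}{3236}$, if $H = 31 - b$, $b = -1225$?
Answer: $\frac{6435101419}{508052} \approx 12666.0$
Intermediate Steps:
$H = 1256$ ($H = 31 - -1225 = 31 + 1225 = 1256$)
$- \frac{3509}{H \frac{1}{-4534}} - \frac{2644}{3236} = - \frac{3509}{1256 \frac{1}{-4534}} - \frac{2644}{3236} = - \frac{3509}{1256 \left(- \frac{1}{4534}\right)} - \frac{661}{809} = - \frac{3509}{- \frac{628}{2267}} - \frac{661}{809} = \left(-3509\right) \left(- \frac{2267}{628}\right) - \frac{661}{809} = \frac{7954903}{628} - \frac{661}{809} = \frac{6435101419}{508052}$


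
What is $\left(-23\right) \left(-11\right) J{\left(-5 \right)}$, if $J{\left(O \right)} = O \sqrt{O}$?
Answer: $- 1265 i \sqrt{5} \approx - 2828.6 i$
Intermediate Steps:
$J{\left(O \right)} = O^{\frac{3}{2}}$
$\left(-23\right) \left(-11\right) J{\left(-5 \right)} = \left(-23\right) \left(-11\right) \left(-5\right)^{\frac{3}{2}} = 253 \left(- 5 i \sqrt{5}\right) = - 1265 i \sqrt{5}$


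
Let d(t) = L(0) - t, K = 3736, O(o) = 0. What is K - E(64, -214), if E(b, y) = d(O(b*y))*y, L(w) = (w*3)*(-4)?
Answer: 3736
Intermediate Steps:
L(w) = -12*w (L(w) = (3*w)*(-4) = -12*w)
d(t) = -t (d(t) = -12*0 - t = 0 - t = -t)
E(b, y) = 0 (E(b, y) = (-1*0)*y = 0*y = 0)
K - E(64, -214) = 3736 - 1*0 = 3736 + 0 = 3736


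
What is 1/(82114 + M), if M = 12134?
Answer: 1/94248 ≈ 1.0610e-5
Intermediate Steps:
1/(82114 + M) = 1/(82114 + 12134) = 1/94248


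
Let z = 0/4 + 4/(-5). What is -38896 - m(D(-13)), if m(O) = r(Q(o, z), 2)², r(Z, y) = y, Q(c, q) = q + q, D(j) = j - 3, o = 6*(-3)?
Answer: -38900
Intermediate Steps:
z = -⅘ (z = 0*(¼) + 4*(-⅕) = 0 - ⅘ = -⅘ ≈ -0.80000)
o = -18
D(j) = -3 + j
Q(c, q) = 2*q
m(O) = 4 (m(O) = 2² = 4)
-38896 - m(D(-13)) = -38896 - 1*4 = -38896 - 4 = -38900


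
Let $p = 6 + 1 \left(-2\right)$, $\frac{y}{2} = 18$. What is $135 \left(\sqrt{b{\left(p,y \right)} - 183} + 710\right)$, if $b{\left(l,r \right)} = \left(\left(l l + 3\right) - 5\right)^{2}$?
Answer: $95850 + 135 \sqrt{13} \approx 96337.0$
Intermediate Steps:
$y = 36$ ($y = 2 \cdot 18 = 36$)
$p = 4$ ($p = 6 - 2 = 4$)
$b{\left(l,r \right)} = \left(-2 + l^{2}\right)^{2}$ ($b{\left(l,r \right)} = \left(\left(l^{2} + 3\right) - 5\right)^{2} = \left(\left(3 + l^{2}\right) - 5\right)^{2} = \left(-2 + l^{2}\right)^{2}$)
$135 \left(\sqrt{b{\left(p,y \right)} - 183} + 710\right) = 135 \left(\sqrt{\left(-2 + 4^{2}\right)^{2} - 183} + 710\right) = 135 \left(\sqrt{\left(-2 + 16\right)^{2} - 183} + 710\right) = 135 \left(\sqrt{14^{2} - 183} + 710\right) = 135 \left(\sqrt{196 - 183} + 710\right) = 135 \left(\sqrt{13} + 710\right) = 135 \left(710 + \sqrt{13}\right) = 95850 + 135 \sqrt{13}$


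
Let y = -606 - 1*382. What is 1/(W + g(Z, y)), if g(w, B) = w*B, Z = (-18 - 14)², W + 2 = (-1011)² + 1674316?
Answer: 1/1684723 ≈ 5.9357e-7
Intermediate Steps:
W = 2696435 (W = -2 + ((-1011)² + 1674316) = -2 + (1022121 + 1674316) = -2 + 2696437 = 2696435)
y = -988 (y = -606 - 382 = -988)
Z = 1024 (Z = (-32)² = 1024)
g(w, B) = B*w
1/(W + g(Z, y)) = 1/(2696435 - 988*1024) = 1/(2696435 - 1011712) = 1/1684723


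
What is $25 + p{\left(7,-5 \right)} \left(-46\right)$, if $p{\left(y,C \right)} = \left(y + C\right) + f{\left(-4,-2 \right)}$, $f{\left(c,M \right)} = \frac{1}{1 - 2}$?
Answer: $-21$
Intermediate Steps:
$f{\left(c,M \right)} = -1$ ($f{\left(c,M \right)} = \frac{1}{-1} = -1$)
$p{\left(y,C \right)} = -1 + C + y$ ($p{\left(y,C \right)} = \left(y + C\right) - 1 = \left(C + y\right) - 1 = -1 + C + y$)
$25 + p{\left(7,-5 \right)} \left(-46\right) = 25 + \left(-1 - 5 + 7\right) \left(-46\right) = 25 + 1 \left(-46\right) = 25 - 46 = -21$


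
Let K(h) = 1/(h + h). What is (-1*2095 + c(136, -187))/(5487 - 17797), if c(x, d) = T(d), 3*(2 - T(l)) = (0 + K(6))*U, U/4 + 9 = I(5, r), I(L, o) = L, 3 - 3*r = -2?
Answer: 18833/110790 ≈ 0.16999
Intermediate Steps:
r = 5/3 (r = 1 - ⅓*(-2) = 1 + ⅔ = 5/3 ≈ 1.6667)
K(h) = 1/(2*h)
U = -16 (U = -36 + 4*5 = -36 + 20 = -16)
T(l) = 22/9 (T(l) = 2 - (0 + (½)/6)*(-16)/3 = 2 - (0 + (½)*(⅙))*(-16)/3 = 2 - (0 + 1/12)*(-16)/3 = 2 - (-16)/36 = 2 - ⅓*(-4/3) = 2 + 4/9 = 22/9)
c(x, d) = 22/9
(-1*2095 + c(136, -187))/(5487 - 17797) = (-1*2095 + 22/9)/(5487 - 17797) = (-2095 + 22/9)/(-12310) = -18833/9*(-1/12310) = 18833/110790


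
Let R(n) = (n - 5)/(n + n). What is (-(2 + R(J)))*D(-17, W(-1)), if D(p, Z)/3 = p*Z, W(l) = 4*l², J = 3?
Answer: 340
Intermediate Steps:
R(n) = (-5 + n)/(2*n) (R(n) = (-5 + n)/((2*n)) = (-5 + n)*(1/(2*n)) = (-5 + n)/(2*n))
D(p, Z) = 3*Z*p (D(p, Z) = 3*(p*Z) = 3*(Z*p) = 3*Z*p)
(-(2 + R(J)))*D(-17, W(-1)) = (-(2 + (½)*(-5 + 3)/3))*(3*(4*(-1)²)*(-17)) = (-(2 + (½)*(⅓)*(-2)))*(3*(4*1)*(-17)) = (-(2 - ⅓))*(3*4*(-17)) = -1*5/3*(-204) = -5/3*(-204) = 340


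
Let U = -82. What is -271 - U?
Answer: -189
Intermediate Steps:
-271 - U = -271 - 1*(-82) = -271 + 82 = -189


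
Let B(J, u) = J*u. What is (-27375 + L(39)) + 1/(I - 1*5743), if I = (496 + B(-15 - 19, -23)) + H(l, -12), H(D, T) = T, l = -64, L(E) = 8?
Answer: -122522060/4477 ≈ -27367.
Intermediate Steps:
I = 1266 (I = (496 + (-15 - 19)*(-23)) - 12 = (496 - 34*(-23)) - 12 = (496 + 782) - 12 = 1278 - 12 = 1266)
(-27375 + L(39)) + 1/(I - 1*5743) = (-27375 + 8) + 1/(1266 - 1*5743) = -27367 + 1/(1266 - 5743) = -27367 + 1/(-4477) = -27367 - 1/4477 = -122522060/4477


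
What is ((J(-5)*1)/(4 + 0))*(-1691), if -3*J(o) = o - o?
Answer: 0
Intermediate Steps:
J(o) = 0 (J(o) = -(o - o)/3 = -1/3*0 = 0)
((J(-5)*1)/(4 + 0))*(-1691) = ((0*1)/(4 + 0))*(-1691) = (0/4)*(-1691) = (0*(1/4))*(-1691) = 0*(-1691) = 0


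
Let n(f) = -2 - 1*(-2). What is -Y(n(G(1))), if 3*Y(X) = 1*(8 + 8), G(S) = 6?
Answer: -16/3 ≈ -5.3333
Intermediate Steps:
n(f) = 0 (n(f) = -2 + 2 = 0)
Y(X) = 16/3 (Y(X) = (1*(8 + 8))/3 = (1*16)/3 = (⅓)*16 = 16/3)
-Y(n(G(1))) = -1*16/3 = -16/3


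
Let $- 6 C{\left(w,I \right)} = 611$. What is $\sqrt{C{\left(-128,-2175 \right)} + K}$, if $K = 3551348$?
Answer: $\frac{\sqrt{127844862}}{6} \approx 1884.5$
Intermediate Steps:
$C{\left(w,I \right)} = - \frac{611}{6}$ ($C{\left(w,I \right)} = \left(- \frac{1}{6}\right) 611 = - \frac{611}{6}$)
$\sqrt{C{\left(-128,-2175 \right)} + K} = \sqrt{- \frac{611}{6} + 3551348} = \sqrt{\frac{21307477}{6}} = \frac{\sqrt{127844862}}{6}$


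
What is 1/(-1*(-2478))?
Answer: 1/2478 ≈ 0.00040355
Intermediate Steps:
1/(-1*(-2478)) = 1/2478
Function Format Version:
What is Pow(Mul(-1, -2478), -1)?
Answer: Rational(1, 2478) ≈ 0.00040355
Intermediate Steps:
Pow(Mul(-1, -2478), -1) = Pow(2478, -1) = Rational(1, 2478)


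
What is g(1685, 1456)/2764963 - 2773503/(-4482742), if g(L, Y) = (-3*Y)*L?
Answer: -25324706563971/12394615768546 ≈ -2.0432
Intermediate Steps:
g(L, Y) = -3*L*Y
g(1685, 1456)/2764963 - 2773503/(-4482742) = -3*1685*1456/2764963 - 2773503/(-4482742) = -7360080*1/2764963 - 2773503*(-1/4482742) = -7360080/2764963 + 2773503/4482742 = -25324706563971/12394615768546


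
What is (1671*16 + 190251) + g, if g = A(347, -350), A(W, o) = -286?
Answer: 216701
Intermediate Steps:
g = -286
(1671*16 + 190251) + g = (1671*16 + 190251) - 286 = (26736 + 190251) - 286 = 216987 - 286 = 216701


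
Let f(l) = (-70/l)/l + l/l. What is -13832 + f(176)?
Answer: -214214563/15488 ≈ -13831.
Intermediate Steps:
f(l) = 1 - 70/l² (f(l) = -70/l² + 1 = 1 - 70/l²)
-13832 + f(176) = -13832 + (1 - 70/176²) = -13832 + (1 - 70*1/30976) = -13832 + (1 - 35/15488) = -13832 + 15453/15488 = -214214563/15488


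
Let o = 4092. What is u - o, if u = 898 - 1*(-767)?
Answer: -2427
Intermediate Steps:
u = 1665 (u = 898 + 767 = 1665)
u - o = 1665 - 1*4092 = 1665 - 4092 = -2427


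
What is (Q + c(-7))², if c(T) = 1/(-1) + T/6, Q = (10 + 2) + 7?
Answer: 10201/36 ≈ 283.36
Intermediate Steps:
Q = 19 (Q = 12 + 7 = 19)
c(T) = -1 + T/6 (c(T) = 1*(-1) + T*(⅙) = -1 + T/6)
(Q + c(-7))² = (19 + (-1 + (⅙)*(-7)))² = (19 + (-1 - 7/6))² = (19 - 13/6)² = (101/6)² = 10201/36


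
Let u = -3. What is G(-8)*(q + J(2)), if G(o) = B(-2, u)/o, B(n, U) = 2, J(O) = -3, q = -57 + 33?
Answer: 27/4 ≈ 6.7500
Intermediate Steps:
q = -24
G(o) = 2/o
G(-8)*(q + J(2)) = (2/(-8))*(-24 - 3) = (2*(-⅛))*(-27) = -¼*(-27) = 27/4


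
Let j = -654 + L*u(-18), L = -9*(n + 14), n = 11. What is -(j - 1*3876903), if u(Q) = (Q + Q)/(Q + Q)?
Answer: 3877782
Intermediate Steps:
u(Q) = 1 (u(Q) = (2*Q)/((2*Q)) = (2*Q)*(1/(2*Q)) = 1)
L = -225 (L = -9*(11 + 14) = -9*25 = -225)
j = -879 (j = -654 - 225*1 = -654 - 225 = -879)
-(j - 1*3876903) = -(-879 - 1*3876903) = -(-879 - 3876903) = -1*(-3877782) = 3877782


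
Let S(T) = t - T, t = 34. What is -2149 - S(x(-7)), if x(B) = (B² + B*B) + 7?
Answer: -2078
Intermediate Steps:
x(B) = 7 + 2*B² (x(B) = (B² + B²) + 7 = 2*B² + 7 = 7 + 2*B²)
S(T) = 34 - T
-2149 - S(x(-7)) = -2149 - (34 - (7 + 2*(-7)²)) = -2149 - (34 - (7 + 2*49)) = -2149 - (34 - (7 + 98)) = -2149 - (34 - 1*105) = -2149 - (34 - 105) = -2149 - 1*(-71) = -2149 + 71 = -2078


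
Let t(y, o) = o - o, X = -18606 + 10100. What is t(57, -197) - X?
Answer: 8506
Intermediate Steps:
X = -8506
t(y, o) = 0
t(57, -197) - X = 0 - 1*(-8506) = 0 + 8506 = 8506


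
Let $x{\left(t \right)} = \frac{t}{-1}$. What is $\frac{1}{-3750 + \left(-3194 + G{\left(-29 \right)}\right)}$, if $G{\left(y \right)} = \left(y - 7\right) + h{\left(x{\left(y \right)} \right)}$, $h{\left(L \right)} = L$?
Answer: $- \frac{1}{6951} \approx -0.00014386$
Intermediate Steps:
$x{\left(t \right)} = - t$ ($x{\left(t \right)} = t \left(-1\right) = - t$)
$G{\left(y \right)} = -7$ ($G{\left(y \right)} = \left(y - 7\right) - y = \left(-7 + y\right) - y = -7$)
$\frac{1}{-3750 + \left(-3194 + G{\left(-29 \right)}\right)} = \frac{1}{-3750 - 3201} = \frac{1}{-6951} = - \frac{1}{6951}$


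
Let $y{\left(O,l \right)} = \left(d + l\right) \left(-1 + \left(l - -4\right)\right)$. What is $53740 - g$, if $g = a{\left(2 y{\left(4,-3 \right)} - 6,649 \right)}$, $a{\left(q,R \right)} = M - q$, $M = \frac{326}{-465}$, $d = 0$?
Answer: $\frac{24986636}{465} \approx 53735.0$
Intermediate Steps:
$M = - \frac{326}{465}$ ($M = 326 \left(- \frac{1}{465}\right) = - \frac{326}{465} \approx -0.70108$)
$y{\left(O,l \right)} = l \left(3 + l\right)$ ($y{\left(O,l \right)} = \left(0 + l\right) \left(-1 + \left(l - -4\right)\right) = l \left(-1 + \left(l + 4\right)\right) = l \left(-1 + \left(4 + l\right)\right) = l \left(3 + l\right)$)
$a{\left(q,R \right)} = - \frac{326}{465} - q$
$g = \frac{2464}{465}$ ($g = - \frac{326}{465} - \left(2 \left(- 3 \left(3 - 3\right)\right) - 6\right) = - \frac{326}{465} - \left(2 \left(\left(-3\right) 0\right) - 6\right) = - \frac{326}{465} - \left(2 \cdot 0 - 6\right) = - \frac{326}{465} - \left(0 - 6\right) = - \frac{326}{465} - -6 = - \frac{326}{465} + 6 = \frac{2464}{465} \approx 5.2989$)
$53740 - g = 53740 - \frac{2464}{465} = \frac{24986636}{465}$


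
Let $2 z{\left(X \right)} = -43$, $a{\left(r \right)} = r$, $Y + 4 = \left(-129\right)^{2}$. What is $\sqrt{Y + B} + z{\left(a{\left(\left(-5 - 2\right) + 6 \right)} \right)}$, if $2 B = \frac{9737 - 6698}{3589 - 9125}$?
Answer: $- \frac{43}{2} + \frac{5 \sqrt{1274676629}}{1384} \approx 107.48$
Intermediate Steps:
$Y = 16637$ ($Y = -4 + \left(-129\right)^{2} = -4 + 16641 = 16637$)
$z{\left(X \right)} = - \frac{43}{2}$ ($z{\left(X \right)} = \frac{1}{2} \left(-43\right) = - \frac{43}{2}$)
$B = - \frac{3039}{11072}$ ($B = \frac{\left(9737 - 6698\right) \frac{1}{3589 - 9125}}{2} = \frac{3039 \frac{1}{-5536}}{2} = \frac{3039 \left(- \frac{1}{5536}\right)}{2} = \frac{1}{2} \left(- \frac{3039}{5536}\right) = - \frac{3039}{11072} \approx -0.27448$)
$\sqrt{Y + B} + z{\left(a{\left(\left(-5 - 2\right) + 6 \right)} \right)} = \sqrt{16637 - \frac{3039}{11072}} - \frac{43}{2} = \sqrt{\frac{184201825}{11072}} - \frac{43}{2} = \frac{5 \sqrt{1274676629}}{1384} - \frac{43}{2} = - \frac{43}{2} + \frac{5 \sqrt{1274676629}}{1384}$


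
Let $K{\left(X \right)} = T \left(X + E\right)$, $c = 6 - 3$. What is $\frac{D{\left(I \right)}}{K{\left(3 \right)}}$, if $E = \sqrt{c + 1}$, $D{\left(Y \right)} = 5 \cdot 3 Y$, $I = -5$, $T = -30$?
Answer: $\frac{1}{2} \approx 0.5$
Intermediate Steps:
$c = 3$
$D{\left(Y \right)} = 15 Y$
$E = 2$ ($E = \sqrt{3 + 1} = \sqrt{4} = 2$)
$K{\left(X \right)} = -60 - 30 X$ ($K{\left(X \right)} = - 30 \left(X + 2\right) = - 30 \left(2 + X\right) = -60 - 30 X$)
$\frac{D{\left(I \right)}}{K{\left(3 \right)}} = \frac{15 \left(-5\right)}{-60 - 90} = - \frac{75}{-60 - 90} = - \frac{75}{-150} = \left(-75\right) \left(- \frac{1}{150}\right) = \frac{1}{2}$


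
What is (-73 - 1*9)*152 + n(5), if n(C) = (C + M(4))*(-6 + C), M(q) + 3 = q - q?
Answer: -12466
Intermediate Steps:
M(q) = -3 (M(q) = -3 + (q - q) = -3 + 0 = -3)
n(C) = (-6 + C)*(-3 + C) (n(C) = (C - 3)*(-6 + C) = (-3 + C)*(-6 + C) = (-6 + C)*(-3 + C))
(-73 - 1*9)*152 + n(5) = (-73 - 1*9)*152 + (18 + 5² - 9*5) = (-73 - 9)*152 + (18 + 25 - 45) = -82*152 - 2 = -12464 - 2 = -12466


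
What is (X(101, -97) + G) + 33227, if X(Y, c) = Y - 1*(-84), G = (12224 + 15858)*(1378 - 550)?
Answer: 23285308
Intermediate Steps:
G = 23251896 (G = 28082*828 = 23251896)
X(Y, c) = 84 + Y (X(Y, c) = Y + 84 = 84 + Y)
(X(101, -97) + G) + 33227 = ((84 + 101) + 23251896) + 33227 = (185 + 23251896) + 33227 = 23252081 + 33227 = 23285308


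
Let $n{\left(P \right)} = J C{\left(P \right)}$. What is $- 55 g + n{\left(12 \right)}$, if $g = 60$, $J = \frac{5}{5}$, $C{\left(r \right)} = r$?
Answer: $-3288$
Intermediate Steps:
$J = 1$ ($J = 5 \cdot \frac{1}{5} = 1$)
$n{\left(P \right)} = P$ ($n{\left(P \right)} = 1 P = P$)
$- 55 g + n{\left(12 \right)} = \left(-55\right) 60 + 12 = -3300 + 12 = -3288$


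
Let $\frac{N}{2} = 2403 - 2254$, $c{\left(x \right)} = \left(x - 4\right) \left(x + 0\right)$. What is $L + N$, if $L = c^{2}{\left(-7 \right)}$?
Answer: $6227$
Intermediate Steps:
$c{\left(x \right)} = x \left(-4 + x\right)$ ($c{\left(x \right)} = \left(-4 + x\right) x = x \left(-4 + x\right)$)
$N = 298$ ($N = 2 \left(2403 - 2254\right) = 2 \cdot 149 = 298$)
$L = 5929$ ($L = \left(- 7 \left(-4 - 7\right)\right)^{2} = \left(\left(-7\right) \left(-11\right)\right)^{2} = 77^{2} = 5929$)
$L + N = 5929 + 298 = 6227$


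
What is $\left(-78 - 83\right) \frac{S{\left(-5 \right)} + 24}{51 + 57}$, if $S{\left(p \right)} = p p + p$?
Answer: $- \frac{1771}{27} \approx -65.593$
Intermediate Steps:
$S{\left(p \right)} = p + p^{2}$ ($S{\left(p \right)} = p^{2} + p = p + p^{2}$)
$\left(-78 - 83\right) \frac{S{\left(-5 \right)} + 24}{51 + 57} = \left(-78 - 83\right) \frac{- 5 \left(1 - 5\right) + 24}{51 + 57} = - 161 \frac{\left(-5\right) \left(-4\right) + 24}{108} = - 161 \left(20 + 24\right) \frac{1}{108} = - 161 \cdot 44 \cdot \frac{1}{108} = \left(-161\right) \frac{11}{27} = - \frac{1771}{27}$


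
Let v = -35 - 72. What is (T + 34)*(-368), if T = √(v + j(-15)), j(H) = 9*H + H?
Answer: -12512 - 368*I*√257 ≈ -12512.0 - 5899.5*I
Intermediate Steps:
j(H) = 10*H
v = -107
T = I*√257 (T = √(-107 + 10*(-15)) = √(-107 - 150) = √(-257) = I*√257 ≈ 16.031*I)
(T + 34)*(-368) = (I*√257 + 34)*(-368) = (34 + I*√257)*(-368) = -12512 - 368*I*√257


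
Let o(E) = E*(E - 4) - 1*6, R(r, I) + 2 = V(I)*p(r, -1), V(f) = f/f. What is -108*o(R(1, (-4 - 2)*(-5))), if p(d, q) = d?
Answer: 108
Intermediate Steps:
V(f) = 1
R(r, I) = -2 + r (R(r, I) = -2 + 1*r = -2 + r)
o(E) = -6 + E*(-4 + E) (o(E) = E*(-4 + E) - 6 = -6 + E*(-4 + E))
-108*o(R(1, (-4 - 2)*(-5))) = -108*(-6 + (-2 + 1)² - 4*(-2 + 1)) = -108*(-6 + (-1)² - 4*(-1)) = -108*(-6 + 1 + 4) = -108*(-1) = 108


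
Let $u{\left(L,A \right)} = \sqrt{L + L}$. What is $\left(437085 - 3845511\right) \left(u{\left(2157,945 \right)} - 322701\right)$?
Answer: $1099902478626 - 3408426 \sqrt{4314} \approx 1.0997 \cdot 10^{12}$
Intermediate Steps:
$u{\left(L,A \right)} = \sqrt{2} \sqrt{L}$ ($u{\left(L,A \right)} = \sqrt{2 L} = \sqrt{2} \sqrt{L}$)
$\left(437085 - 3845511\right) \left(u{\left(2157,945 \right)} - 322701\right) = \left(437085 - 3845511\right) \left(\sqrt{2} \sqrt{2157} - 322701\right) = - 3408426 \left(\sqrt{4314} + \left(-1653995 + 1331294\right)\right) = - 3408426 \left(\sqrt{4314} - 322701\right) = - 3408426 \left(-322701 + \sqrt{4314}\right) = 1099902478626 - 3408426 \sqrt{4314}$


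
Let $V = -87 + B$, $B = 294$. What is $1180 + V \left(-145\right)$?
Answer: $-28835$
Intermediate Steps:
$V = 207$ ($V = -87 + 294 = 207$)
$1180 + V \left(-145\right) = 1180 + 207 \left(-145\right) = 1180 - 30015 = -28835$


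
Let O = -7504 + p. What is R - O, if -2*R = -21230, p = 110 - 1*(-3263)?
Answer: 14746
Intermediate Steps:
p = 3373 (p = 110 + 3263 = 3373)
R = 10615 (R = -½*(-21230) = 10615)
O = -4131 (O = -7504 + 3373 = -4131)
R - O = 10615 - 1*(-4131) = 10615 + 4131 = 14746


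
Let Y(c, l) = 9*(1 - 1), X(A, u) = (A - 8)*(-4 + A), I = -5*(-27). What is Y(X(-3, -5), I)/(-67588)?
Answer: 0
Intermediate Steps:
I = 135
X(A, u) = (-8 + A)*(-4 + A)
Y(c, l) = 0 (Y(c, l) = 9*0 = 0)
Y(X(-3, -5), I)/(-67588) = 0/(-67588) = 0*(-1/67588) = 0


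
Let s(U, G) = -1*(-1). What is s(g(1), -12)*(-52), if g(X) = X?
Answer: -52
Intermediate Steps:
s(U, G) = 1
s(g(1), -12)*(-52) = 1*(-52) = -52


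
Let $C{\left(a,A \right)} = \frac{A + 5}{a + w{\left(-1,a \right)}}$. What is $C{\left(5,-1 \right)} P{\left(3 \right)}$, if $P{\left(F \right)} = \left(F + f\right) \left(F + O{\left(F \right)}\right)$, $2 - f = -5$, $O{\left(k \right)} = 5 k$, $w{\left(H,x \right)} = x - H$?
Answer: $\frac{720}{11} \approx 65.455$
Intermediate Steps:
$f = 7$ ($f = 2 - -5 = 2 + 5 = 7$)
$C{\left(a,A \right)} = \frac{5 + A}{1 + 2 a}$ ($C{\left(a,A \right)} = \frac{A + 5}{a + \left(a - -1\right)} = \frac{5 + A}{a + \left(a + 1\right)} = \frac{5 + A}{a + \left(1 + a\right)} = \frac{5 + A}{1 + 2 a}$)
$P{\left(F \right)} = 6 F \left(7 + F\right)$ ($P{\left(F \right)} = \left(F + 7\right) \left(F + 5 F\right) = \left(7 + F\right) 6 F = 6 F \left(7 + F\right)$)
$C{\left(5,-1 \right)} P{\left(3 \right)} = \frac{5 - 1}{1 + 2 \cdot 5} \cdot 6 \cdot 3 \left(7 + 3\right) = \frac{1}{1 + 10} \cdot 4 \cdot 6 \cdot 3 \cdot 10 = \frac{1}{11} \cdot 4 \cdot 180 = \frac{4}{11} \cdot 180 = \frac{720}{11}$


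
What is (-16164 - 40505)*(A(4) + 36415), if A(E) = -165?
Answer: -2054251250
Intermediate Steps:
(-16164 - 40505)*(A(4) + 36415) = (-16164 - 40505)*(-165 + 36415) = -56669*36250 = -2054251250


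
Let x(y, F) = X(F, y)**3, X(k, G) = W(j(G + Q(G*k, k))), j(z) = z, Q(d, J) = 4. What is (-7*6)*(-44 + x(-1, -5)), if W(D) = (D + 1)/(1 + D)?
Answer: 1806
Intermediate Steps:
W(D) = 1 (W(D) = (1 + D)/(1 + D) = 1)
X(k, G) = 1
x(y, F) = 1 (x(y, F) = 1**3 = 1)
(-7*6)*(-44 + x(-1, -5)) = (-7*6)*(-44 + 1) = -42*(-43) = 1806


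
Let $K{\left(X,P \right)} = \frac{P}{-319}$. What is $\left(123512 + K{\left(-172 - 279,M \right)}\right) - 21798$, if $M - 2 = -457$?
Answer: $\frac{32447221}{319} \approx 1.0172 \cdot 10^{5}$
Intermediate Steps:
$M = -455$ ($M = 2 - 457 = -455$)
$K{\left(X,P \right)} = - \frac{P}{319}$ ($K{\left(X,P \right)} = P \left(- \frac{1}{319}\right) = - \frac{P}{319}$)
$\left(123512 + K{\left(-172 - 279,M \right)}\right) - 21798 = \left(123512 - - \frac{455}{319}\right) - 21798 = \left(123512 + \frac{455}{319}\right) - 21798 = \frac{39400783}{319} - 21798 = \frac{32447221}{319}$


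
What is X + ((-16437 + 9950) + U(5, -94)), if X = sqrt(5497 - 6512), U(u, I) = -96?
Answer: -6583 + I*sqrt(1015) ≈ -6583.0 + 31.859*I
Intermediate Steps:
X = I*sqrt(1015) (X = sqrt(-1015) = I*sqrt(1015) ≈ 31.859*I)
X + ((-16437 + 9950) + U(5, -94)) = I*sqrt(1015) + ((-16437 + 9950) - 96) = I*sqrt(1015) + (-6487 - 96) = I*sqrt(1015) - 6583 = -6583 + I*sqrt(1015)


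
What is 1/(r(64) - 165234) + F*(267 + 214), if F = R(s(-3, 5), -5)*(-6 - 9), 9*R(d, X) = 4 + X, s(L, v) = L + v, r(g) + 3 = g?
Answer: 397241062/495519 ≈ 801.67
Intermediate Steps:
r(g) = -3 + g
R(d, X) = 4/9 + X/9 (R(d, X) = (4 + X)/9 = 4/9 + X/9)
F = 5/3 (F = (4/9 + (1/9)*(-5))*(-6 - 9) = (4/9 - 5/9)*(-15) = -1/9*(-15) = 5/3 ≈ 1.6667)
1/(r(64) - 165234) + F*(267 + 214) = 1/((-3 + 64) - 165234) + 5*(267 + 214)/3 = 1/(61 - 165234) + (5/3)*481 = 1/(-165173) + 2405/3 = -1/165173 + 2405/3 = 397241062/495519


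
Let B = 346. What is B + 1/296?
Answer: 102417/296 ≈ 346.00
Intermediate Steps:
B + 1/296 = 346 + 1/296 = 102417/296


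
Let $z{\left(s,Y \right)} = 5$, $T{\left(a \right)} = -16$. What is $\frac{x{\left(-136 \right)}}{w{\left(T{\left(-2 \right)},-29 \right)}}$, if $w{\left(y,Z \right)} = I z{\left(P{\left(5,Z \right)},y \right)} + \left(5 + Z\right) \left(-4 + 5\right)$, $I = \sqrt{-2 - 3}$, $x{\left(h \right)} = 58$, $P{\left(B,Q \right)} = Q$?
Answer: $- \frac{1392}{701} - \frac{290 i \sqrt{5}}{701} \approx -1.9857 - 0.92505 i$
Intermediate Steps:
$I = i \sqrt{5}$ ($I = \sqrt{-5} = i \sqrt{5} \approx 2.2361 i$)
$w{\left(y,Z \right)} = 5 + Z + 5 i \sqrt{5}$ ($w{\left(y,Z \right)} = i \sqrt{5} \cdot 5 + \left(5 + Z\right) \left(-4 + 5\right) = 5 i \sqrt{5} + \left(5 + Z\right) 1 = 5 i \sqrt{5} + \left(5 + Z\right) = 5 + Z + 5 i \sqrt{5}$)
$\frac{x{\left(-136 \right)}}{w{\left(T{\left(-2 \right)},-29 \right)}} = \frac{58}{5 - 29 + 5 i \sqrt{5}} = \frac{58}{-24 + 5 i \sqrt{5}}$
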